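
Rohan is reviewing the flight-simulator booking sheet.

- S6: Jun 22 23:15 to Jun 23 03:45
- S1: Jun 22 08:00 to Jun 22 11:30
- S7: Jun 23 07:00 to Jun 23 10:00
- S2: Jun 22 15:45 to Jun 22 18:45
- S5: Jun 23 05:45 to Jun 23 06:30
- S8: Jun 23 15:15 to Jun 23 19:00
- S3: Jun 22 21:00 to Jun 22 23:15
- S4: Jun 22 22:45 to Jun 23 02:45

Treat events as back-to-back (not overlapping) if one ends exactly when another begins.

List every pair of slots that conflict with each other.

Sorted by start: S1, S2, S3, S4, S6, S5, S7, S8.
S2 starts after S1 ends — done with S1.
S3 starts after S2 ends — done with S2.
S4 starts before S3 ends → S3 and S4 overlap.
S6 starts exactly when S3 ends (back-to-back, no overlap) — done with S3.
S6 starts before S4 ends → S4 and S6 overlap.
S5 starts after S4 ends — done with S4.
S5 starts after S6 ends — done with S6.
S7 starts after S5 ends — done with S5.
S8 starts after S7 ends.

S3 & S4, S4 & S6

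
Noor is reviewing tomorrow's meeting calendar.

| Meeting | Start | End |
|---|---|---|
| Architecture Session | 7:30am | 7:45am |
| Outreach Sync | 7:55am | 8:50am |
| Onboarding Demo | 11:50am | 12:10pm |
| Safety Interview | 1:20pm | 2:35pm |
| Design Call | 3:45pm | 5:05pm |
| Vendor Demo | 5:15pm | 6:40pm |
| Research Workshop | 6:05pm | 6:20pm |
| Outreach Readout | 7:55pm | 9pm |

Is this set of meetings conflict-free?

No

Sorted by start: Architecture Session, Outreach Sync, Onboarding Demo, Safety Interview, Design Call, Vendor Demo, Research Workshop, Outreach Readout.
Outreach Sync starts after Architecture Session ends — done with Architecture Session.
Onboarding Demo starts after Outreach Sync ends — done with Outreach Sync.
Safety Interview starts after Onboarding Demo ends — done with Onboarding Demo.
Design Call starts after Safety Interview ends — done with Safety Interview.
Vendor Demo starts after Design Call ends — done with Design Call.
Research Workshop starts before Vendor Demo ends → Vendor Demo and Research Workshop overlap.
That's a conflict, so the schedule is not conflict-free.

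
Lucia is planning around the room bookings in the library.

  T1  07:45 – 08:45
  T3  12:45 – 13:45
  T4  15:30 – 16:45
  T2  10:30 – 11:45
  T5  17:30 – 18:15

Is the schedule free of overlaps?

Check each pair: they overlap iff neither finishes before the other starts.
Sorted by start: T1, T2, T3, T4, T5.
T2 starts after T1 ends; T1 is clear from here.
T3 starts after T2 ends; T2 is clear from here.
T4 starts after T3 ends; T3 is clear from here.
T5 starts after T4 ends.
Every pair is clear; the schedule has no overlaps.

Yes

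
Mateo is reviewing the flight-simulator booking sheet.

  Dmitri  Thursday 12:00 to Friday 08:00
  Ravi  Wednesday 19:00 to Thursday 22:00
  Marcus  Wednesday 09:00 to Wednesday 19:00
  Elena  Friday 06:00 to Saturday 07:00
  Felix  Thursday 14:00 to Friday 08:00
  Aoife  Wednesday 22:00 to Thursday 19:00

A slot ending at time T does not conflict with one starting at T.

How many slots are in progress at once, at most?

4

Sweep the timeline, counting +1 at each start and −1 at each end (ends before starts at a tie):
Wednesday 09:00 start Marcus → 1
Wednesday 19:00 end Marcus → 0
Wednesday 19:00 start Ravi → 1
Wednesday 22:00 start Aoife → 2
Thursday 12:00 start Dmitri → 3
Thursday 14:00 start Felix → 4
Thursday 19:00 end Aoife → 3
Thursday 22:00 end Ravi → 2
Friday 06:00 start Elena → 3
Friday 08:00 end Dmitri → 2
Friday 08:00 end Felix → 1
Saturday 07:00 end Elena → 0
Peak is 4, at Thursday 14:00 (Aoife, Dmitri, Felix, Ravi).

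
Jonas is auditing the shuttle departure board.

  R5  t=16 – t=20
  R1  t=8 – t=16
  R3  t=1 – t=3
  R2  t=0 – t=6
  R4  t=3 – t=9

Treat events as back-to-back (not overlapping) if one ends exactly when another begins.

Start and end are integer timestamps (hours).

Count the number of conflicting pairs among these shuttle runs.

3

Sorted by start: R2, R3, R4, R1, R5.
R3 starts before R2 ends → R2 and R3 overlap.
R4 starts before R2 ends → R2 and R4 overlap.
R1 starts after R2 ends; R2 is clear from here.
R4 starts exactly when R3 ends (back-to-back, no overlap); R3 is clear from here.
R1 starts before R4 ends → R4 and R1 overlap.
R5 starts after R4 ends.
R5 starts exactly when R1 ends (back-to-back, no overlap).
Overlapping pairs: R1 & R4, R2 & R3, R2 & R4 — 3 in total.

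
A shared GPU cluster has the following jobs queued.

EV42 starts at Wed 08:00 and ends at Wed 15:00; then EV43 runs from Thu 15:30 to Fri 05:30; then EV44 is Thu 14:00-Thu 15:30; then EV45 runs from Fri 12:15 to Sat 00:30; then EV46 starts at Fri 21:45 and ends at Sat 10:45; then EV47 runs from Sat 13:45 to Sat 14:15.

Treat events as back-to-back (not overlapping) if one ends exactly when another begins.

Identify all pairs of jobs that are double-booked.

Check each pair: they overlap iff neither finishes before the other starts.
Sorted by start: EV42, EV44, EV43, EV45, EV46, EV47.
EV44 starts after EV42 ends; EV42 is clear from here.
EV43 starts exactly when EV44 ends (back-to-back, no overlap); EV44 is clear from here.
EV45 starts after EV43 ends; EV43 is clear from here.
EV46 starts before EV45 ends → EV45 and EV46 overlap.
EV47 starts after EV45 ends.
EV47 starts after EV46 ends.

EV45 & EV46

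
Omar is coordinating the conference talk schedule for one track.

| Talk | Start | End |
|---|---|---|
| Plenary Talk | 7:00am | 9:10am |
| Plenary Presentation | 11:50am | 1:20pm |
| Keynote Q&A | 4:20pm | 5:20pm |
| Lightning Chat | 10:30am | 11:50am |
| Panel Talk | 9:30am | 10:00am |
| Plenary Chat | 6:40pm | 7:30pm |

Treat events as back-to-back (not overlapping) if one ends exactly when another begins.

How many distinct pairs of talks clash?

0

Sorted by start: Plenary Talk, Panel Talk, Lightning Chat, Plenary Presentation, Keynote Q&A, Plenary Chat.
Panel Talk starts after Plenary Talk ends, so Plenary Talk has no further overlaps.
Lightning Chat starts after Panel Talk ends, so Panel Talk has no further overlaps.
Plenary Presentation starts exactly when Lightning Chat ends (back-to-back, no overlap), so Lightning Chat has no further overlaps.
Keynote Q&A starts after Plenary Presentation ends, so Plenary Presentation has no further overlaps.
Plenary Chat starts after Keynote Q&A ends.
No pair overlaps.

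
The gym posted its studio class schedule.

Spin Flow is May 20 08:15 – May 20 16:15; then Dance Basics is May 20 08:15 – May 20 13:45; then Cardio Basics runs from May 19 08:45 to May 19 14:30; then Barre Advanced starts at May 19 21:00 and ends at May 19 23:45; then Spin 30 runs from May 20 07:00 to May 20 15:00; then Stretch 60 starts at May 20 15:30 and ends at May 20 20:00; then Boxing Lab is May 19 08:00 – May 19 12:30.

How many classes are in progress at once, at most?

3

Walk through starts and ends in time order (an end at T is processed before a start at T):
May 19 08:00 start Boxing Lab → 1
May 19 08:45 start Cardio Basics → 2
May 19 12:30 end Boxing Lab → 1
May 19 14:30 end Cardio Basics → 0
May 19 21:00 start Barre Advanced → 1
May 19 23:45 end Barre Advanced → 0
May 20 07:00 start Spin 30 → 1
May 20 08:15 start Dance Basics → 2
May 20 08:15 start Spin Flow → 3
May 20 13:45 end Dance Basics → 2
May 20 15:00 end Spin 30 → 1
May 20 15:30 start Stretch 60 → 2
May 20 16:15 end Spin Flow → 1
May 20 20:00 end Stretch 60 → 0
Peak is 3, at May 20 08:15 (Dance Basics, Spin 30, Spin Flow).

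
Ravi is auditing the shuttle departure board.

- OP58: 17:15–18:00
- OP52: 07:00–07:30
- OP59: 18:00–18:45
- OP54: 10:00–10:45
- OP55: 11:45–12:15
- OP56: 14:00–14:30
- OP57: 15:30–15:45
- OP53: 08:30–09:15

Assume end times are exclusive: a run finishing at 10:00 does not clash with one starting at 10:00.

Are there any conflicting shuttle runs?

Sorted by start: OP52, OP53, OP54, OP55, OP56, OP57, OP58, OP59.
OP53 starts after OP52 ends; OP52 is clear from here.
OP54 starts after OP53 ends; OP53 is clear from here.
OP55 starts after OP54 ends; OP54 is clear from here.
OP56 starts after OP55 ends; OP55 is clear from here.
OP57 starts after OP56 ends; OP56 is clear from here.
OP58 starts after OP57 ends; OP57 is clear from here.
OP59 starts exactly when OP58 ends (back-to-back, no overlap).
Every pair is clear; the schedule has no overlaps.

No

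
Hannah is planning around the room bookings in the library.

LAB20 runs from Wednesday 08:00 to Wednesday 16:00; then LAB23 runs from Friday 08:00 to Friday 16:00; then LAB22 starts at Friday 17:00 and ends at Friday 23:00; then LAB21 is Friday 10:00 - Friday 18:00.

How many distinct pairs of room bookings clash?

Sorted by start: LAB20, LAB23, LAB21, LAB22.
LAB23 starts after LAB20 ends, so LAB20 has no further overlaps.
LAB21 starts before LAB23 ends → LAB23 and LAB21 overlap.
LAB22 starts after LAB23 ends.
LAB22 starts before LAB21 ends → LAB21 and LAB22 overlap.
Overlapping pairs: LAB21 & LAB22, LAB21 & LAB23 — 2 in total.

2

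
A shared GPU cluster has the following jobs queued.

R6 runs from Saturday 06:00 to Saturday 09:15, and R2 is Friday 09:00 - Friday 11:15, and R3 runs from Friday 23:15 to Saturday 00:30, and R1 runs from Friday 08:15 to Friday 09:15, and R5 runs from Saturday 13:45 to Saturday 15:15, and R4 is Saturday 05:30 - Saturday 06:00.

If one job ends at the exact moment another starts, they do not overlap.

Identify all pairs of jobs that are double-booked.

R1 & R2

Check each pair: they overlap iff neither finishes before the other starts.
Sorted by start: R1, R2, R3, R4, R6, R5.
R2 starts before R1 ends → R1 and R2 overlap.
R3 starts after R1 ends, so R1 has no further overlaps.
R3 starts after R2 ends, so R2 has no further overlaps.
R4 starts after R3 ends, so R3 has no further overlaps.
R6 starts exactly when R4 ends (back-to-back, no overlap), so R4 has no further overlaps.
R5 starts after R6 ends.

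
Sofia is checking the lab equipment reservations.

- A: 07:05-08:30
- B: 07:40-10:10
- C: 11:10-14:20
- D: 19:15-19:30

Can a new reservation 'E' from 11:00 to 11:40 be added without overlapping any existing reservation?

A: ends 08:30 at or before E starts 11:00 → clear.
B: ends 10:10 at or before E starts 11:00 → clear.
C: starts 11:10 before E ends 11:40, and ends 14:20 after E starts 11:00 → overlap.
D: starts 19:15 at or after E ends 11:40 → clear.
E overlaps C.

No — it overlaps C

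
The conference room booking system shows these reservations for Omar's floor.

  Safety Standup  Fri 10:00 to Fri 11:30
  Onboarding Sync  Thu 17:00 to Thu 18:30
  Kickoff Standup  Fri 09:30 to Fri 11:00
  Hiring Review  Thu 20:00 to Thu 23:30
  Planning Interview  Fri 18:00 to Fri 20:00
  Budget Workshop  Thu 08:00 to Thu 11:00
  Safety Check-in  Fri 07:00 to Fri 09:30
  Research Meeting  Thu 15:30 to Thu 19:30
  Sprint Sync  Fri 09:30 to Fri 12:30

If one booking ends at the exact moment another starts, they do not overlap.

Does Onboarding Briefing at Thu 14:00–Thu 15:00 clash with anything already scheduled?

No — it doesn't clash with anything

Budget Workshop: ends Thu 11:00 at or before Onboarding Briefing starts Thu 14:00 → clear.
Research Meeting: starts Thu 15:30 at or after Onboarding Briefing ends Thu 15:00 → clear.
Onboarding Sync: starts Thu 17:00 at or after Onboarding Briefing ends Thu 15:00 → clear.
Hiring Review: starts Thu 20:00 at or after Onboarding Briefing ends Thu 15:00 → clear.
Safety Check-in: starts Fri 07:00 at or after Onboarding Briefing ends Thu 15:00 → clear.
Sprint Sync: starts Fri 09:30 at or after Onboarding Briefing ends Thu 15:00 → clear.
Kickoff Standup: starts Fri 09:30 at or after Onboarding Briefing ends Thu 15:00 → clear.
Safety Standup: starts Fri 10:00 at or after Onboarding Briefing ends Thu 15:00 → clear.
Planning Interview: starts Fri 18:00 at or after Onboarding Briefing ends Thu 15:00 → clear.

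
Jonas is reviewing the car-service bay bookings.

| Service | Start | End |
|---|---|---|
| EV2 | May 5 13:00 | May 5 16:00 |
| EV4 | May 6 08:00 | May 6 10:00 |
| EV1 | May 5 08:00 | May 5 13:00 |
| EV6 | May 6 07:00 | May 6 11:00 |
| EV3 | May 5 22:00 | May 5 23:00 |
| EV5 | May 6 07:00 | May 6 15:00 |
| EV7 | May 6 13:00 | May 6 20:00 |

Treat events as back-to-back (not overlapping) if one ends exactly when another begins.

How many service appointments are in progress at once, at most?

3

Sort all start/end points and keep a running count:
May 5 08:00 start EV1 → 1
May 5 13:00 end EV1 → 0
May 5 13:00 start EV2 → 1
May 5 16:00 end EV2 → 0
May 5 22:00 start EV3 → 1
May 5 23:00 end EV3 → 0
May 6 07:00 start EV5 → 1
May 6 07:00 start EV6 → 2
May 6 08:00 start EV4 → 3
May 6 10:00 end EV4 → 2
May 6 11:00 end EV6 → 1
May 6 13:00 start EV7 → 2
May 6 15:00 end EV5 → 1
May 6 20:00 end EV7 → 0
Peak is 3, at May 6 08:00 (EV4, EV5, EV6).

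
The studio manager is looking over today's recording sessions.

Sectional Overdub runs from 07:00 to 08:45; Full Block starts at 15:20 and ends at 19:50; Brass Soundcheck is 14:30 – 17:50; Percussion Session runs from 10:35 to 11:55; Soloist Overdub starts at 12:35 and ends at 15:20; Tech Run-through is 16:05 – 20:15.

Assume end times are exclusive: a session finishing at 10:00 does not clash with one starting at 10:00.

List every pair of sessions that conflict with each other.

Brass Soundcheck & Full Block, Brass Soundcheck & Soloist Overdub, Brass Soundcheck & Tech Run-through, Full Block & Tech Run-through

Sorted by start: Sectional Overdub, Percussion Session, Soloist Overdub, Brass Soundcheck, Full Block, Tech Run-through.
Percussion Session starts after Sectional Overdub ends — done with Sectional Overdub.
Soloist Overdub starts after Percussion Session ends — done with Percussion Session.
Brass Soundcheck starts before Soloist Overdub ends → Soloist Overdub and Brass Soundcheck overlap.
Full Block starts exactly when Soloist Overdub ends (back-to-back, no overlap) — done with Soloist Overdub.
Full Block starts before Brass Soundcheck ends → Brass Soundcheck and Full Block overlap.
Tech Run-through starts before Brass Soundcheck ends → Brass Soundcheck and Tech Run-through overlap.
Tech Run-through starts before Full Block ends → Full Block and Tech Run-through overlap.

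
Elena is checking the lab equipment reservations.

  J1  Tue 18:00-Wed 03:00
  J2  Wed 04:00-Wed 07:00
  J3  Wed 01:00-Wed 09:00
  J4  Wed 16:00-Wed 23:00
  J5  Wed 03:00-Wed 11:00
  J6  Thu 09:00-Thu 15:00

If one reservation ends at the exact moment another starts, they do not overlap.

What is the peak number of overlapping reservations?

Sort all start/end points and keep a running count:
Tue 18:00 start J1 → 1
Wed 01:00 start J3 → 2
Wed 03:00 end J1 → 1
Wed 03:00 start J5 → 2
Wed 04:00 start J2 → 3
Wed 07:00 end J2 → 2
Wed 09:00 end J3 → 1
Wed 11:00 end J5 → 0
Wed 16:00 start J4 → 1
Wed 23:00 end J4 → 0
Thu 09:00 start J6 → 1
Thu 15:00 end J6 → 0
Peak is 3, at Wed 04:00 (J2, J3, J5).

3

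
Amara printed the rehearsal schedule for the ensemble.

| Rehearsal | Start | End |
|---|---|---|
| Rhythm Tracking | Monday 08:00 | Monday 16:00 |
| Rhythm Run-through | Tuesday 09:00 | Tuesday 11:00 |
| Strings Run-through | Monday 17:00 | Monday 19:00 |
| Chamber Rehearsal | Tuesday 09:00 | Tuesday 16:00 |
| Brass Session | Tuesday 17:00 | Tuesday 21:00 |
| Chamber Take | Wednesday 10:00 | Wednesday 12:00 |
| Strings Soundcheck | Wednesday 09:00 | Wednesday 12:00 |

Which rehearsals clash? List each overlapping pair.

Sorted by start: Rhythm Tracking, Strings Run-through, Rhythm Run-through, Chamber Rehearsal, Brass Session, Strings Soundcheck, Chamber Take.
Strings Run-through starts after Rhythm Tracking ends — done with Rhythm Tracking.
Rhythm Run-through starts after Strings Run-through ends — done with Strings Run-through.
Chamber Rehearsal starts before Rhythm Run-through ends → Rhythm Run-through and Chamber Rehearsal overlap.
Brass Session starts after Rhythm Run-through ends — done with Rhythm Run-through.
Brass Session starts after Chamber Rehearsal ends — done with Chamber Rehearsal.
Strings Soundcheck starts after Brass Session ends — done with Brass Session.
Chamber Take starts before Strings Soundcheck ends → Strings Soundcheck and Chamber Take overlap.

Chamber Rehearsal & Rhythm Run-through, Chamber Take & Strings Soundcheck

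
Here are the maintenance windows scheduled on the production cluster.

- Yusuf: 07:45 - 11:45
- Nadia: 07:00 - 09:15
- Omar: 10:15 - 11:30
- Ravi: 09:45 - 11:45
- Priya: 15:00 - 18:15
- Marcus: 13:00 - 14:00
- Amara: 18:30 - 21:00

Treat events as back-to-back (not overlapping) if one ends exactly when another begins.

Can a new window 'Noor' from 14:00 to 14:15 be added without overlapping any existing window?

Nadia: ends 09:15 at or before Noor starts 14:00 → clear.
Yusuf: ends 11:45 at or before Noor starts 14:00 → clear.
Ravi: ends 11:45 at or before Noor starts 14:00 → clear.
Omar: ends 11:30 at or before Noor starts 14:00 → clear.
Marcus: ends 14:00 at or before Noor starts 14:00 → clear.
Priya: starts 15:00 at or after Noor ends 14:15 → clear.
Amara: starts 18:30 at or after Noor ends 14:15 → clear.

Yes — the slot is free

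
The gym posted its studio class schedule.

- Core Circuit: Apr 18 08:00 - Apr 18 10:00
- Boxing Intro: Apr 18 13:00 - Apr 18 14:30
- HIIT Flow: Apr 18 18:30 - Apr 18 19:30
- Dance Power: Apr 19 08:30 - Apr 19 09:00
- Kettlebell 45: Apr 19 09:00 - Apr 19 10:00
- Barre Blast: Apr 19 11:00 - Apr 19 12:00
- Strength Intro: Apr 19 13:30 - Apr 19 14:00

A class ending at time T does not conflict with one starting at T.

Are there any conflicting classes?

Two intervals overlap when each starts before the other ends.
Sorted by start: Core Circuit, Boxing Intro, HIIT Flow, Dance Power, Kettlebell 45, Barre Blast, Strength Intro.
Boxing Intro starts after Core Circuit ends, so nothing later overlaps Core Circuit either.
HIIT Flow starts after Boxing Intro ends, so nothing later overlaps Boxing Intro either.
Dance Power starts after HIIT Flow ends, so nothing later overlaps HIIT Flow either.
Kettlebell 45 starts exactly when Dance Power ends (back-to-back, no overlap), so nothing later overlaps Dance Power either.
Barre Blast starts after Kettlebell 45 ends, so nothing later overlaps Kettlebell 45 either.
Strength Intro starts after Barre Blast ends.
Every pair is clear; the schedule has no overlaps.

No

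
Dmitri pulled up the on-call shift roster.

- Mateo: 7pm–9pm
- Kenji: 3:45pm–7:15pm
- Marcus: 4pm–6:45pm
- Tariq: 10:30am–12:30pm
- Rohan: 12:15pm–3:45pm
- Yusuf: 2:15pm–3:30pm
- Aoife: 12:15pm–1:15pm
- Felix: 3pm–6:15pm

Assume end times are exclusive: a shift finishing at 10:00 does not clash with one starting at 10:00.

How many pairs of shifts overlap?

10

Sorted by start: Tariq, Rohan, Aoife, Yusuf, Felix, Kenji, Marcus, Mateo.
Rohan starts before Tariq ends → Tariq and Rohan overlap.
Aoife starts before Tariq ends → Tariq and Aoife overlap.
Yusuf starts after Tariq ends; Tariq is clear from here.
Aoife starts before Rohan ends → Rohan and Aoife overlap.
Yusuf starts before Rohan ends → Rohan and Yusuf overlap.
Felix starts before Rohan ends → Rohan and Felix overlap.
Kenji starts exactly when Rohan ends (back-to-back, no overlap); Rohan is clear from here.
Yusuf starts after Aoife ends; Aoife is clear from here.
Felix starts before Yusuf ends → Yusuf and Felix overlap.
Kenji starts after Yusuf ends; Yusuf is clear from here.
Kenji starts before Felix ends → Felix and Kenji overlap.
Marcus starts before Felix ends → Felix and Marcus overlap.
Mateo starts after Felix ends.
Marcus starts before Kenji ends → Kenji and Marcus overlap.
Mateo starts before Kenji ends → Kenji and Mateo overlap.
Mateo starts after Marcus ends.
Overlapping pairs: Aoife & Rohan, Aoife & Tariq, Felix & Kenji, Felix & Marcus, Felix & Rohan, Felix & Yusuf, Kenji & Marcus, Kenji & Mateo, Rohan & Tariq, Rohan & Yusuf — 10 in total.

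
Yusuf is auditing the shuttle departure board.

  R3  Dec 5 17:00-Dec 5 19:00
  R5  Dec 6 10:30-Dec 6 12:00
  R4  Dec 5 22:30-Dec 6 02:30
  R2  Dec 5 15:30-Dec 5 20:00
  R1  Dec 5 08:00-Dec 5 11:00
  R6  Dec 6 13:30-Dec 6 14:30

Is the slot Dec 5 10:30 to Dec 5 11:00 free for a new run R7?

R1: starts Dec 5 08:00 before R7 ends Dec 5 11:00, and ends Dec 5 11:00 after R7 starts Dec 5 10:30 → overlap.
R2: starts Dec 5 15:30 at or after R7 ends Dec 5 11:00 → clear.
R3: starts Dec 5 17:00 at or after R7 ends Dec 5 11:00 → clear.
R4: starts Dec 5 22:30 at or after R7 ends Dec 5 11:00 → clear.
R5: starts Dec 6 10:30 at or after R7 ends Dec 5 11:00 → clear.
R6: starts Dec 6 13:30 at or after R7 ends Dec 5 11:00 → clear.
R7 overlaps R1.

No — it overlaps R1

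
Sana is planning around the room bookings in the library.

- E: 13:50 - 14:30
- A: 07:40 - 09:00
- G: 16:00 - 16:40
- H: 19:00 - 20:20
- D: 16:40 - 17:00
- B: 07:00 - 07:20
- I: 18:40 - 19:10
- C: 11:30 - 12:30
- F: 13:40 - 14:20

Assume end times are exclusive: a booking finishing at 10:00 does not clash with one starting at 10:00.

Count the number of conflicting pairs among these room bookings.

Sorted by start: B, A, C, F, E, G, D, I, H.
A starts after B ends, so B has no further overlaps.
C starts after A ends, so A has no further overlaps.
F starts after C ends, so C has no further overlaps.
E starts before F ends → F and E overlap.
G starts after F ends, so F has no further overlaps.
G starts after E ends, so E has no further overlaps.
D starts exactly when G ends (back-to-back, no overlap), so G has no further overlaps.
I starts after D ends, so D has no further overlaps.
H starts before I ends → I and H overlap.
Overlapping pairs: E & F, H & I — 2 in total.

2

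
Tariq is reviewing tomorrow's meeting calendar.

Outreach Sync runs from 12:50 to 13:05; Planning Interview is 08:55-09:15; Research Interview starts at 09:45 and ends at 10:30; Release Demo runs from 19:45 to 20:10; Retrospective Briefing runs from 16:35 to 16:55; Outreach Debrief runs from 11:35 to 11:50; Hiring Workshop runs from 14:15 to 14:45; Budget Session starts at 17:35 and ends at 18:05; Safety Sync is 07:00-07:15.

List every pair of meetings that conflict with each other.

Check each pair: they overlap iff neither finishes before the other starts.
Sorted by start: Safety Sync, Planning Interview, Research Interview, Outreach Debrief, Outreach Sync, Hiring Workshop, Retrospective Briefing, Budget Session, Release Demo.
Planning Interview starts after Safety Sync ends, so nothing later overlaps Safety Sync either.
Research Interview starts after Planning Interview ends, so nothing later overlaps Planning Interview either.
Outreach Debrief starts after Research Interview ends, so nothing later overlaps Research Interview either.
Outreach Sync starts after Outreach Debrief ends, so nothing later overlaps Outreach Debrief either.
Hiring Workshop starts after Outreach Sync ends, so nothing later overlaps Outreach Sync either.
Retrospective Briefing starts after Hiring Workshop ends, so nothing later overlaps Hiring Workshop either.
Budget Session starts after Retrospective Briefing ends, so nothing later overlaps Retrospective Briefing either.
Release Demo starts after Budget Session ends.

no overlapping pairs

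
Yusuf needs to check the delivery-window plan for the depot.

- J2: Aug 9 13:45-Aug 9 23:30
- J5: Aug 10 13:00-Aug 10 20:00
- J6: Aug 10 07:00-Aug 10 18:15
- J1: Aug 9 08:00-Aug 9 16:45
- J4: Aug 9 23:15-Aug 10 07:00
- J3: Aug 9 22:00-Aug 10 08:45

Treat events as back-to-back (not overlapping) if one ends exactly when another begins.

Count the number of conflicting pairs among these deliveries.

6

Sorted by start: J1, J2, J3, J4, J6, J5.
J2 starts before J1 ends → J1 and J2 overlap.
J3 starts after J1 ends; J1 is clear from here.
J3 starts before J2 ends → J2 and J3 overlap.
J4 starts before J2 ends → J2 and J4 overlap.
J6 starts after J2 ends; J2 is clear from here.
J4 starts before J3 ends → J3 and J4 overlap.
J6 starts before J3 ends → J3 and J6 overlap.
J5 starts after J3 ends.
J6 starts exactly when J4 ends (back-to-back, no overlap); J4 is clear from here.
J5 starts before J6 ends → J6 and J5 overlap.
Overlapping pairs: J1 & J2, J2 & J3, J2 & J4, J3 & J4, J3 & J6, J5 & J6 — 6 in total.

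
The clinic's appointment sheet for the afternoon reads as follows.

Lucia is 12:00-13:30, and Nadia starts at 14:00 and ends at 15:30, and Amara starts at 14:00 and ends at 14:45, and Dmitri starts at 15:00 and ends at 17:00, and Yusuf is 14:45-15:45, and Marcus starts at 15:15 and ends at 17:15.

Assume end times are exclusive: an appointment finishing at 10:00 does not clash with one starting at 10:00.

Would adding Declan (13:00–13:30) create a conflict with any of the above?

Lucia: starts 12:00 before Declan ends 13:30, and ends 13:30 after Declan starts 13:00 → overlap.
Nadia: starts 14:00 at or after Declan ends 13:30 → clear.
Amara: starts 14:00 at or after Declan ends 13:30 → clear.
Yusuf: starts 14:45 at or after Declan ends 13:30 → clear.
Dmitri: starts 15:00 at or after Declan ends 13:30 → clear.
Marcus: starts 15:15 at or after Declan ends 13:30 → clear.
Declan overlaps Lucia.

Yes — it overlaps Lucia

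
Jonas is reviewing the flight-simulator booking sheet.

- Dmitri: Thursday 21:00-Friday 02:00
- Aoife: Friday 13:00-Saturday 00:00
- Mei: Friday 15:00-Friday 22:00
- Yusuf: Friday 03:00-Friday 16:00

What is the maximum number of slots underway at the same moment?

Walk through starts and ends in time order (an end at T is processed before a start at T):
Thursday 21:00 start Dmitri → 1
Friday 02:00 end Dmitri → 0
Friday 03:00 start Yusuf → 1
Friday 13:00 start Aoife → 2
Friday 15:00 start Mei → 3
Friday 16:00 end Yusuf → 2
Friday 22:00 end Mei → 1
Saturday 00:00 end Aoife → 0
Peak is 3, at Friday 15:00 (Aoife, Mei, Yusuf).

3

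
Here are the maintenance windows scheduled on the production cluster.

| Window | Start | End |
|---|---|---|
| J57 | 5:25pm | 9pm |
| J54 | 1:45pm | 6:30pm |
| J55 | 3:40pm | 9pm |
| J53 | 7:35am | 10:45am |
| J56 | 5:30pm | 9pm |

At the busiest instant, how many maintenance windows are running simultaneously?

Sweep the timeline, counting +1 at each start and −1 at each end (ends before starts at a tie):
7:35am start J53 → 1
10:45am end J53 → 0
1:45pm start J54 → 1
3:40pm start J55 → 2
5:25pm start J57 → 3
5:30pm start J56 → 4
6:30pm end J54 → 3
9pm end J55 → 2
9pm end J56 → 1
9pm end J57 → 0
Peak is 4, at 5:30pm (J54, J55, J56, J57).

4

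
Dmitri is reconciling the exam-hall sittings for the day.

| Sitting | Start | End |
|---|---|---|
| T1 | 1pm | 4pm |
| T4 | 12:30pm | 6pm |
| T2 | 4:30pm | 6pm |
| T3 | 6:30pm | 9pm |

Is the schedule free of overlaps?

No

Sorted by start: T4, T1, T2, T3.
T1 starts before T4 ends → T4 and T1 overlap.
That's a conflict, so the schedule is not conflict-free.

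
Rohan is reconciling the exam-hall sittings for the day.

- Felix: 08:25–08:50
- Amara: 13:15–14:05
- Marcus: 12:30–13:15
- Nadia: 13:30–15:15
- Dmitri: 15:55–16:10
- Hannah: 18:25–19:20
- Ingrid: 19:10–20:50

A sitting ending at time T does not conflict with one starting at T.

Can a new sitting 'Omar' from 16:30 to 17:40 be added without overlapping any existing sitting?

Yes — the slot is free

Felix: ends 08:50 at or before Omar starts 16:30 → clear.
Marcus: ends 13:15 at or before Omar starts 16:30 → clear.
Amara: ends 14:05 at or before Omar starts 16:30 → clear.
Nadia: ends 15:15 at or before Omar starts 16:30 → clear.
Dmitri: ends 16:10 at or before Omar starts 16:30 → clear.
Hannah: starts 18:25 at or after Omar ends 17:40 → clear.
Ingrid: starts 19:10 at or after Omar ends 17:40 → clear.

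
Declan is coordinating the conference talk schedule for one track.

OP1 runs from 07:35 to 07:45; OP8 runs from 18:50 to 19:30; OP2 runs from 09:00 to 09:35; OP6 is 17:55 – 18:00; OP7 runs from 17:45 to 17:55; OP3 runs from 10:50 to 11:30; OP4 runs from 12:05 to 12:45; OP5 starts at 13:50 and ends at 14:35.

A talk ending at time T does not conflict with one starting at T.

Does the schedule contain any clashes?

No

Check each pair: they overlap iff neither finishes before the other starts.
Sorted by start: OP1, OP2, OP3, OP4, OP5, OP7, OP6, OP8.
OP2 starts after OP1 ends, so nothing later overlaps OP1 either.
OP3 starts after OP2 ends, so nothing later overlaps OP2 either.
OP4 starts after OP3 ends, so nothing later overlaps OP3 either.
OP5 starts after OP4 ends, so nothing later overlaps OP4 either.
OP7 starts after OP5 ends, so nothing later overlaps OP5 either.
OP6 starts exactly when OP7 ends (back-to-back, no overlap), so nothing later overlaps OP7 either.
OP8 starts after OP6 ends.
Every pair is clear; the schedule has no overlaps.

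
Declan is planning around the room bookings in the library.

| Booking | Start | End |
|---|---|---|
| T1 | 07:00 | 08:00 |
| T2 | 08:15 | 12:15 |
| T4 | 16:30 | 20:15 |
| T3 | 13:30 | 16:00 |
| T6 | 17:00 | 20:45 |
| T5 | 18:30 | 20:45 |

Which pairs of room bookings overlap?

Two intervals overlap when each starts before the other ends.
Sorted by start: T1, T2, T3, T4, T6, T5.
T2 starts after T1 ends; T1 is clear from here.
T3 starts after T2 ends; T2 is clear from here.
T4 starts after T3 ends; T3 is clear from here.
T6 starts before T4 ends → T4 and T6 overlap.
T5 starts before T4 ends → T4 and T5 overlap.
T5 starts before T6 ends → T6 and T5 overlap.

T4 & T5, T4 & T6, T5 & T6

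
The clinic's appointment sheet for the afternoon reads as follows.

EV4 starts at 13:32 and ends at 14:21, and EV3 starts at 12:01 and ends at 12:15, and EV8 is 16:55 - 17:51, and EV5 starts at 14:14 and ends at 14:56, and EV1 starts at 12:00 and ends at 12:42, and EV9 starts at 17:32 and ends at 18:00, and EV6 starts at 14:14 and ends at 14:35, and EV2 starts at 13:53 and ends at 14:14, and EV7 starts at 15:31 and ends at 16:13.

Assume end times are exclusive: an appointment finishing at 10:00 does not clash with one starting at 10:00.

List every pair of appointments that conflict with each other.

Check each pair: they overlap iff neither finishes before the other starts.
Sorted by start: EV1, EV3, EV4, EV2, EV5, EV6, EV7, EV8, EV9.
EV3 starts before EV1 ends → EV1 and EV3 overlap.
EV4 starts after EV1 ends, so nothing later overlaps EV1 either.
EV4 starts after EV3 ends, so nothing later overlaps EV3 either.
EV2 starts before EV4 ends → EV4 and EV2 overlap.
EV5 starts before EV4 ends → EV4 and EV5 overlap.
EV6 starts before EV4 ends → EV4 and EV6 overlap.
EV7 starts after EV4 ends, so nothing later overlaps EV4 either.
EV5 starts exactly when EV2 ends (back-to-back, no overlap), so nothing later overlaps EV2 either.
EV6 starts before EV5 ends → EV5 and EV6 overlap.
EV7 starts after EV5 ends, so nothing later overlaps EV5 either.
EV7 starts after EV6 ends, so nothing later overlaps EV6 either.
EV8 starts after EV7 ends, so nothing later overlaps EV7 either.
EV9 starts before EV8 ends → EV8 and EV9 overlap.

EV1 & EV3, EV2 & EV4, EV4 & EV5, EV4 & EV6, EV5 & EV6, EV8 & EV9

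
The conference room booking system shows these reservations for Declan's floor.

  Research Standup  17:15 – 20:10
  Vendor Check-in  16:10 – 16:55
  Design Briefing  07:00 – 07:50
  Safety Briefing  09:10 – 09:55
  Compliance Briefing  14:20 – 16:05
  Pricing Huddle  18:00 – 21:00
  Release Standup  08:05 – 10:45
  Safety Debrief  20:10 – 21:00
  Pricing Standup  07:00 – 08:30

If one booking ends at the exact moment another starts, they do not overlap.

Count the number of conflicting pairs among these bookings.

5

Sorted by start: Design Briefing, Pricing Standup, Release Standup, Safety Briefing, Compliance Briefing, Vendor Check-in, Research Standup, Pricing Huddle, Safety Debrief.
Pricing Standup starts before Design Briefing ends → Design Briefing and Pricing Standup overlap.
Release Standup starts after Design Briefing ends, so nothing later overlaps Design Briefing either.
Release Standup starts before Pricing Standup ends → Pricing Standup and Release Standup overlap.
Safety Briefing starts after Pricing Standup ends, so nothing later overlaps Pricing Standup either.
Safety Briefing starts before Release Standup ends → Release Standup and Safety Briefing overlap.
Compliance Briefing starts after Release Standup ends, so nothing later overlaps Release Standup either.
Compliance Briefing starts after Safety Briefing ends, so nothing later overlaps Safety Briefing either.
Vendor Check-in starts after Compliance Briefing ends, so nothing later overlaps Compliance Briefing either.
Research Standup starts after Vendor Check-in ends, so nothing later overlaps Vendor Check-in either.
Pricing Huddle starts before Research Standup ends → Research Standup and Pricing Huddle overlap.
Safety Debrief starts exactly when Research Standup ends (back-to-back, no overlap).
Safety Debrief starts before Pricing Huddle ends → Pricing Huddle and Safety Debrief overlap.
Overlapping pairs: Design Briefing & Pricing Standup, Pricing Huddle & Research Standup, Pricing Huddle & Safety Debrief, Pricing Standup & Release Standup, Release Standup & Safety Briefing — 5 in total.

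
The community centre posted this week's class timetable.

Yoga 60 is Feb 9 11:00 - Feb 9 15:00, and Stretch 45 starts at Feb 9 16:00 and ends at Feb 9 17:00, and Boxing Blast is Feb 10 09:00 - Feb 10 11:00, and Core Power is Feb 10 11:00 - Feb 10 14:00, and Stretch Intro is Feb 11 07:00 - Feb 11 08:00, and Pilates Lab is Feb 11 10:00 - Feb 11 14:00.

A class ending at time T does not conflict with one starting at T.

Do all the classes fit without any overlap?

Yes

Two intervals overlap when each starts before the other ends.
Sorted by start: Yoga 60, Stretch 45, Boxing Blast, Core Power, Stretch Intro, Pilates Lab.
Stretch 45 starts after Yoga 60 ends, so Yoga 60 has no further overlaps.
Boxing Blast starts after Stretch 45 ends, so Stretch 45 has no further overlaps.
Core Power starts exactly when Boxing Blast ends (back-to-back, no overlap), so Boxing Blast has no further overlaps.
Stretch Intro starts after Core Power ends, so Core Power has no further overlaps.
Pilates Lab starts after Stretch Intro ends.
Every pair is clear; the schedule has no overlaps.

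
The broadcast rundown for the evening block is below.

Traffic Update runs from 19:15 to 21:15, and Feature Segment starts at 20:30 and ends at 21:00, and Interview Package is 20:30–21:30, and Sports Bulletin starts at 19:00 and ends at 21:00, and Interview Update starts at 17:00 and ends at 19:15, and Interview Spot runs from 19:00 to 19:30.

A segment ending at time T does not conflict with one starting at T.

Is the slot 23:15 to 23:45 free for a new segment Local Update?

Interview Update: ends 19:15 at or before Local Update starts 23:15 → clear.
Sports Bulletin: ends 21:00 at or before Local Update starts 23:15 → clear.
Interview Spot: ends 19:30 at or before Local Update starts 23:15 → clear.
Traffic Update: ends 21:15 at or before Local Update starts 23:15 → clear.
Interview Package: ends 21:30 at or before Local Update starts 23:15 → clear.
Feature Segment: ends 21:00 at or before Local Update starts 23:15 → clear.

Yes — the slot is free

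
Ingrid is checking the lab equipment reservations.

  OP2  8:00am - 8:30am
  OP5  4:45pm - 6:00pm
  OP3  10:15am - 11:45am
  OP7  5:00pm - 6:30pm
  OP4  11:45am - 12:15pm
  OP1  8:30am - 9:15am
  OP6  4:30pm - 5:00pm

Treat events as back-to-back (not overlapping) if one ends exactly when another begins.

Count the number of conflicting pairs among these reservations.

2

Check each pair: they overlap iff neither finishes before the other starts.
Sorted by start: OP2, OP1, OP3, OP4, OP6, OP5, OP7.
OP1 starts exactly when OP2 ends (back-to-back, no overlap), so OP2 has no further overlaps.
OP3 starts after OP1 ends, so OP1 has no further overlaps.
OP4 starts exactly when OP3 ends (back-to-back, no overlap), so OP3 has no further overlaps.
OP6 starts after OP4 ends, so OP4 has no further overlaps.
OP5 starts before OP6 ends → OP6 and OP5 overlap.
OP7 starts exactly when OP6 ends (back-to-back, no overlap).
OP7 starts before OP5 ends → OP5 and OP7 overlap.
Overlapping pairs: OP5 & OP6, OP5 & OP7 — 2 in total.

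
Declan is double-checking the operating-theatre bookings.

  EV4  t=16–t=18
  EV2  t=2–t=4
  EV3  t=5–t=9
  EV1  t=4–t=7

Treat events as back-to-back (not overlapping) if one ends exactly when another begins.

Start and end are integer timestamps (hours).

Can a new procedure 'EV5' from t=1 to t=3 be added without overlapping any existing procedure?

EV2: starts t=2 before EV5 ends t=3, and ends t=4 after EV5 starts t=1 → overlap.
EV1: starts t=4 at or after EV5 ends t=3 → clear.
EV3: starts t=5 at or after EV5 ends t=3 → clear.
EV4: starts t=16 at or after EV5 ends t=3 → clear.
EV5 overlaps EV2.

No — it overlaps EV2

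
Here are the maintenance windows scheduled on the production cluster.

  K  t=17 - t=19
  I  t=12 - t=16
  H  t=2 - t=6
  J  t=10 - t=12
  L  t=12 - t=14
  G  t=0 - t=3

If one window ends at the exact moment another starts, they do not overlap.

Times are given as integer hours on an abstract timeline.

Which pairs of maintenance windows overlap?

G & H, I & L

Sorted by start: G, H, J, I, L, K.
H starts before G ends → G and H overlap.
J starts after G ends — done with G.
J starts after H ends — done with H.
I starts exactly when J ends (back-to-back, no overlap) — done with J.
L starts before I ends → I and L overlap.
K starts after I ends.
K starts after L ends.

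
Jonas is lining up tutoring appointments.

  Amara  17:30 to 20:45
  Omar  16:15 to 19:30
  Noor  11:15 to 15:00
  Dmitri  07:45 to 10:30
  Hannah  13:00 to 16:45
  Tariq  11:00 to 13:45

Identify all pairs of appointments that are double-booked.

Amara & Omar, Hannah & Noor, Hannah & Omar, Hannah & Tariq, Noor & Tariq

Sorted by start: Dmitri, Tariq, Noor, Hannah, Omar, Amara.
Tariq starts after Dmitri ends; Dmitri is clear from here.
Noor starts before Tariq ends → Tariq and Noor overlap.
Hannah starts before Tariq ends → Tariq and Hannah overlap.
Omar starts after Tariq ends; Tariq is clear from here.
Hannah starts before Noor ends → Noor and Hannah overlap.
Omar starts after Noor ends; Noor is clear from here.
Omar starts before Hannah ends → Hannah and Omar overlap.
Amara starts after Hannah ends.
Amara starts before Omar ends → Omar and Amara overlap.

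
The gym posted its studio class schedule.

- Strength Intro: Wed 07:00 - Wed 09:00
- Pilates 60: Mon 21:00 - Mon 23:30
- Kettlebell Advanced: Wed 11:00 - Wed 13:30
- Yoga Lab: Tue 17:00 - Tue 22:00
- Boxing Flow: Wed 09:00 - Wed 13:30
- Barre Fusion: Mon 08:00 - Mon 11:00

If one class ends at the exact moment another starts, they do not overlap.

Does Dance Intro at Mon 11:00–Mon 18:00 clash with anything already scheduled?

Barre Fusion: ends Mon 11:00 at or before Dance Intro starts Mon 11:00 → clear.
Pilates 60: starts Mon 21:00 at or after Dance Intro ends Mon 18:00 → clear.
Yoga Lab: starts Tue 17:00 at or after Dance Intro ends Mon 18:00 → clear.
Strength Intro: starts Wed 07:00 at or after Dance Intro ends Mon 18:00 → clear.
Boxing Flow: starts Wed 09:00 at or after Dance Intro ends Mon 18:00 → clear.
Kettlebell Advanced: starts Wed 11:00 at or after Dance Intro ends Mon 18:00 → clear.

No — it doesn't clash with anything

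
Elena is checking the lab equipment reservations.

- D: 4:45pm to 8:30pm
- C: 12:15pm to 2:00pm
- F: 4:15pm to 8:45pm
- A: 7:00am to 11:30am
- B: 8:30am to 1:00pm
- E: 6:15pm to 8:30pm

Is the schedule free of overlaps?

Sorted by start: A, B, C, F, D, E.
B starts before A ends → A and B overlap.
That's a conflict, so the schedule is not conflict-free.

No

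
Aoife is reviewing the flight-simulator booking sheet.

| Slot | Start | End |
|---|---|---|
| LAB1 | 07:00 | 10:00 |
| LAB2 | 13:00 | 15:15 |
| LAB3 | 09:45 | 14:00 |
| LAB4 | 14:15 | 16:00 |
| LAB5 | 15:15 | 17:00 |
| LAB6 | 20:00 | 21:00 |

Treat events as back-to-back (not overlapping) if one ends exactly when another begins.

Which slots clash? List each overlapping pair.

LAB1 & LAB3, LAB2 & LAB3, LAB2 & LAB4, LAB4 & LAB5

Sorted by start: LAB1, LAB3, LAB2, LAB4, LAB5, LAB6.
LAB3 starts before LAB1 ends → LAB1 and LAB3 overlap.
LAB2 starts after LAB1 ends — done with LAB1.
LAB2 starts before LAB3 ends → LAB3 and LAB2 overlap.
LAB4 starts after LAB3 ends — done with LAB3.
LAB4 starts before LAB2 ends → LAB2 and LAB4 overlap.
LAB5 starts exactly when LAB2 ends (back-to-back, no overlap) — done with LAB2.
LAB5 starts before LAB4 ends → LAB4 and LAB5 overlap.
LAB6 starts after LAB4 ends.
LAB6 starts after LAB5 ends.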